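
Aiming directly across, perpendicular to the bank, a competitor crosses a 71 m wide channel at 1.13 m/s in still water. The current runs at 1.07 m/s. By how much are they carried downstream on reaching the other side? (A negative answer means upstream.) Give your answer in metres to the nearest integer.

Perpendicular speed = 1.130 m/s; crossing time = 71 / 1.130 = 62.832 s.
Net downstream speed = 1.070 m/s.
Drift = 1.070 × 62.832 = 67.230 m (downstream).

67 m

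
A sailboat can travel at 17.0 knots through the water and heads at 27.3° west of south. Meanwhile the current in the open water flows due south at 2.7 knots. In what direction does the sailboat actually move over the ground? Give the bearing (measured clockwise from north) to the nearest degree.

204°

Taking east as x and north as y: velocity relative to the water = (-7.797, -15.106) knots; the water relative to ground = (0.000, -2.700) knots.
Velocity relative to ground = (-7.797, -15.106) + (0.000, -2.700) = (-7.797, -17.806) knots.
Bearing = atan2(-7.80, -17.81) = 203.65° clockwise from north.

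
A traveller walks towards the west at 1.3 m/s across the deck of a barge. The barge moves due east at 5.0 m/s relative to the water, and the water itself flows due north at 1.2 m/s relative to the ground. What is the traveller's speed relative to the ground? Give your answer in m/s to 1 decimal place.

In east/north components (m/s): traveller relative to barge = (-1.300, 0.000); barge relative to water = (5.000, 0.000); water relative to ground = (0.000, 1.200).
Sum = (3.700, 1.200) m/s.
Speed = |(3.700, 1.200)| = 3.890 m/s.

3.9 m/s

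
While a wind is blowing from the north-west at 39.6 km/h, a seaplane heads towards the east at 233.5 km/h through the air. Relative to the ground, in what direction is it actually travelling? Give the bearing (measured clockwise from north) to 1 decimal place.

Taking east as x and north as y: velocity relative to the air = (233.500, 0.000) km/h; the air relative to ground = (28.001, -28.001) km/h.
Velocity relative to ground = (233.500, 0.000) + (28.001, -28.001) = (261.501, -28.001) km/h.
Bearing = atan2(261.50, -28.00) = 96.11° clockwise from north.

096.1°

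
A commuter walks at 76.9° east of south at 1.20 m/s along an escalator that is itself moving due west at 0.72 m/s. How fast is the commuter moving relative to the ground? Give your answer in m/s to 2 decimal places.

0.52 m/s

Taking east as x and north as y: escalator velocity = (-0.720, 0.000) m/s; commuter velocity relative to escalator = (1.169, -0.272) m/s.
Velocity relative to ground = (-0.720, 0.000) + (1.169, -0.272) = (0.449, -0.272) m/s.
Speed = |(0.449, -0.272)| = 0.525 m/s.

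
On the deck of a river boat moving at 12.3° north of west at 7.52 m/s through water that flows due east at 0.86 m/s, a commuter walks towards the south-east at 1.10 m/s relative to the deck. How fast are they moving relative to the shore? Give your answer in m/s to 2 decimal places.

In east/north components (m/s): commuter relative to river boat = (0.778, -0.778); river boat relative to water = (-7.347, 1.602); water relative to ground = (0.860, 0.000).
Sum = (-5.710, 0.824) m/s.
Speed = |(-5.710, 0.824)| = 5.769 m/s.

5.77 m/s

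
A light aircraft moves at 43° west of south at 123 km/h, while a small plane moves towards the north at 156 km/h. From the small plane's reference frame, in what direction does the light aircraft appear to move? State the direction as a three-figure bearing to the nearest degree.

Taking east as x and north as y: light aircraft velocity = (-83.886, -89.957) km/h; small plane velocity = (0.000, 156.000) km/h.
Velocity of light aircraft relative to small plane = (-83.886, -89.957) − (0.000, 156.000) = (-83.886, -245.957) km/h.
Bearing = atan2(-83.89, -245.96) = 198.83° clockwise from north.

199°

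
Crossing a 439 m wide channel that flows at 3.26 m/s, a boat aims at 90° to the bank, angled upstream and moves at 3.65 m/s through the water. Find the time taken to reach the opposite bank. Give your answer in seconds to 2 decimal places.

The component of the boat's velocity perpendicular to the bank is 3.65 m/s.
The current is parallel to the bank, so it does not affect the crossing time.
Time = 439 / 3.650 = 120.274 s.

120.27 s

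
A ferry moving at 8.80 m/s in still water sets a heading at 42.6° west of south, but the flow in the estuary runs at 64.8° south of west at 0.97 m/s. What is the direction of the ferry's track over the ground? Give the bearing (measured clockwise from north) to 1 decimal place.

220.9°

Taking east as x and north as y: velocity relative to the water = (-5.957, -6.478) m/s; the water relative to ground = (-0.413, -0.878) m/s.
Velocity relative to ground = (-5.957, -6.478) + (-0.413, -0.878) = (-6.370, -7.355) m/s.
Bearing = atan2(-6.37, -7.36) = 220.89° clockwise from north.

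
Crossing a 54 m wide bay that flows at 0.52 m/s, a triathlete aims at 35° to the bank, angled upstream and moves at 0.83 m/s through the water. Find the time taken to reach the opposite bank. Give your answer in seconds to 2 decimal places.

The component of the triathlete's velocity perpendicular to the bank is 0.83 × sin 35° = 0.476 m/s.
Only the cross-stream component determines the crossing time; the current contributes nothing perpendicular to the bank.
Time = 54 / 0.476 = 113.429 s.

113.43 s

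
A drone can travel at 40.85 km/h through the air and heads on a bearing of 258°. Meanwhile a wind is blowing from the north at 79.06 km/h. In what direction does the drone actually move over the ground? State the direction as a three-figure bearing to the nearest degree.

205°

Taking east as x and north as y: velocity relative to the air = (-39.957, -8.493) km/h; the air relative to ground = (0.000, -79.060) km/h.
Velocity relative to ground = (-39.957, -8.493) + (0.000, -79.060) = (-39.957, -87.553) km/h.
Bearing = atan2(-39.96, -87.55) = 204.53° clockwise from north.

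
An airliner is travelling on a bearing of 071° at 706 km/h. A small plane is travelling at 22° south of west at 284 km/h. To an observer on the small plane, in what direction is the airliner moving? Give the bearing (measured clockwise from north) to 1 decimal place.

Taking east as x and north as y: airliner velocity = (667.536, 229.851) km/h; small plane velocity = (-263.320, -106.388) km/h.
Velocity of airliner relative to small plane = (667.536, 229.851) − (-263.320, -106.388) = (930.856, 336.239) km/h.
Bearing = atan2(930.86, 336.24) = 70.14° clockwise from north.

070.1°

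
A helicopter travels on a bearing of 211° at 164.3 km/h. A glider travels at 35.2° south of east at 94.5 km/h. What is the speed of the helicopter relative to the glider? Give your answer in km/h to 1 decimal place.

Taking east as x and north as y: helicopter velocity = (-84.621, -140.833) km/h; glider velocity = (77.220, -54.473) km/h.
Velocity of helicopter relative to glider = (-84.621, -140.833) − (77.220, -54.473) = (-161.841, -86.360) km/h.
Magnitude = |(-161.841, -86.360)| = 183.441 km/h.

183.4 km/h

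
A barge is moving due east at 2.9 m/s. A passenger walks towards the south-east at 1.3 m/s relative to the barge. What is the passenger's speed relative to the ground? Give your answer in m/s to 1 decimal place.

Taking east as x and north as y: barge velocity = (2.900, 0.000) m/s; passenger velocity relative to barge = (0.919, -0.919) m/s.
Velocity relative to ground = (2.900, 0.000) + (0.919, -0.919) = (3.819, -0.919) m/s.
Speed = |(3.819, -0.919)| = 3.928 m/s.

3.9 m/s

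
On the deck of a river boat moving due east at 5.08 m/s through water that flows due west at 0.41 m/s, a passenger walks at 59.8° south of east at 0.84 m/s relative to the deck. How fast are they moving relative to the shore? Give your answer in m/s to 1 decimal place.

In east/north components (m/s): passenger relative to river boat = (0.423, -0.726); river boat relative to water = (5.080, 0.000); water relative to ground = (-0.410, 0.000).
Sum = (5.093, -0.726) m/s.
Speed = |(5.093, -0.726)| = 5.144 m/s.

5.1 m/s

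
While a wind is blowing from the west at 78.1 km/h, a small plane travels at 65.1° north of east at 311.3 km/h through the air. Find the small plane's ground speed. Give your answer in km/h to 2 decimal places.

351.40 km/h

Taking east as x and north as y: velocity relative to the air = (131.068, 282.363) km/h; the air relative to ground = (78.100, 0.000) km/h.
Velocity relative to ground = (131.068, 282.363) + (78.100, 0.000) = (209.168, 282.363) km/h.
Speed = |(209.168, 282.363)| = 351.397 km/h.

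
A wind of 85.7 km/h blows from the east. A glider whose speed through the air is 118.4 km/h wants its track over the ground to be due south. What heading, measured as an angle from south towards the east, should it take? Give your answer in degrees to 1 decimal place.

The wind pushes perpendicular to the desired track; the heading must have a component into the wind equal to 85.7 km/h: 118.4 sin θ = 85.7.
sin θ = 0.7238, so θ = 46.371°.

46.4°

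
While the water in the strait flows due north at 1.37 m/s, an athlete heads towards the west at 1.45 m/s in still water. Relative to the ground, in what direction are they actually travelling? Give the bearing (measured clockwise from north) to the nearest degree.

Taking east as x and north as y: velocity relative to the water = (-1.450, 0.000) m/s; the water relative to ground = (0.000, 1.370) m/s.
Velocity relative to ground = (-1.450, 0.000) + (0.000, 1.370) = (-1.450, 1.370) m/s.
Bearing = atan2(-1.45, 1.37) = 313.38° clockwise from north.

313°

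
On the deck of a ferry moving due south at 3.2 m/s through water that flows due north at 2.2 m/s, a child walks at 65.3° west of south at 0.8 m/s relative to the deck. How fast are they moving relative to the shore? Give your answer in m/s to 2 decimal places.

1.52 m/s

In east/north components (m/s): child relative to ferry = (-0.727, -0.334); ferry relative to water = (0.000, -3.200); water relative to ground = (0.000, 2.200).
Sum = (-0.727, -1.334) m/s.
Speed = |(-0.727, -1.334)| = 1.519 m/s.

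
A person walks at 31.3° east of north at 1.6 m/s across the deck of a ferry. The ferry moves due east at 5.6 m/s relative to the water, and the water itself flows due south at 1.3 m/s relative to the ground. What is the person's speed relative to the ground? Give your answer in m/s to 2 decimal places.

6.43 m/s

In east/north components (m/s): person relative to ferry = (0.831, 1.367); ferry relative to water = (5.600, 0.000); water relative to ground = (0.000, -1.300).
Sum = (6.431, 0.067) m/s.
Speed = |(6.431, 0.067)| = 6.432 m/s.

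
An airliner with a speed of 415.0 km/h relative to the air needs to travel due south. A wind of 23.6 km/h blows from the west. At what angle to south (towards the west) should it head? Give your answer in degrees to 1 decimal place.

The wind pushes perpendicular to the desired track; the heading must have a component into the wind equal to 23.6 km/h: 415.0 sin θ = 23.6.
sin θ = 0.0569, so θ = 3.260°.

3.3°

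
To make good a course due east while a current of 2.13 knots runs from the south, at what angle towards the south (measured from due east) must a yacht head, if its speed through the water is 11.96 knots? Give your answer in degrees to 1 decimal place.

10.3°

The current pushes perpendicular to the desired track; the heading must have a component into the current equal to 2.13 knots: 11.96 sin θ = 2.13.
sin θ = 0.1781, so θ = 10.259°.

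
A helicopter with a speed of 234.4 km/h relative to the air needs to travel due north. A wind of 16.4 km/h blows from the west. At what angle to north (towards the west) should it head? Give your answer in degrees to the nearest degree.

4°

The wind pushes perpendicular to the desired track; the heading must have a component into the wind equal to 16.4 km/h: 234.4 sin θ = 16.4.
sin θ = 0.0700, so θ = 4.012°.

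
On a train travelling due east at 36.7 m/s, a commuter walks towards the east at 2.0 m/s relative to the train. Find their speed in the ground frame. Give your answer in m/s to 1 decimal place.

Taking east as x and north as y: train velocity = (36.700, 0.000) m/s; commuter velocity relative to train = (2.000, 0.000) m/s.
Velocity relative to ground = (36.700, 0.000) + (2.000, 0.000) = (38.700, 0.000) m/s.
Speed = |(38.700, 0.000)| = 38.700 m/s.

38.7 m/s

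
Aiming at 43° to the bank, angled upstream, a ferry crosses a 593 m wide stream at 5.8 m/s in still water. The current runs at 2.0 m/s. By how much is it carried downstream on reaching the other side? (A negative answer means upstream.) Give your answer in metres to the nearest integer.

Perpendicular speed = 3.956 m/s; crossing time = 593 / 3.956 = 149.914 s.
Net downstream speed = -2.242 m/s.
Drift = -2.242 × 149.914 = -336.086 m (upstream).

-336 m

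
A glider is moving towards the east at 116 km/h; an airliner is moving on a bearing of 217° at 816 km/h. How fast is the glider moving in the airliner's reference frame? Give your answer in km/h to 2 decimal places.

Taking east as x and north as y: glider velocity = (116.000, 0.000) km/h; airliner velocity = (-491.081, -651.687) km/h.
Velocity of glider relative to airliner = (116.000, 0.000) − (-491.081, -651.687) = (607.081, 651.687) km/h.
Magnitude = |(607.081, 651.687)| = 890.642 km/h.

890.64 km/h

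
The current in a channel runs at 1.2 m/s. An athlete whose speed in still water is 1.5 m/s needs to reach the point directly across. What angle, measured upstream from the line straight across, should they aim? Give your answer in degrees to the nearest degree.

To cancel the current, the upstream component of the athlete's velocity must equal the flow: 1.5 sin θ = 1.2.
sin θ = 1.2 / 1.5 = 0.8000.
θ = arcsin(0.8000) = 53.130°.

53°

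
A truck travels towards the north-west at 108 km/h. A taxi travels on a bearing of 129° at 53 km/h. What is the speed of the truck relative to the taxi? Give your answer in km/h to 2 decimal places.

Taking east as x and north as y: truck velocity = (-76.368, 76.368) km/h; taxi velocity = (41.189, -33.354) km/h.
Velocity of truck relative to taxi = (-76.368, 76.368) − (41.189, -33.354) = (-117.556, 109.722) km/h.
Magnitude = |(-117.556, 109.722)| = 160.805 km/h.

160.81 km/h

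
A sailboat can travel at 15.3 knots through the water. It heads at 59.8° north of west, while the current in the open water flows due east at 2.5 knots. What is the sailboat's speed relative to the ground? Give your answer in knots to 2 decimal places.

Taking east as x and north as y: velocity relative to the water = (-7.696, 13.223) knots; the water relative to ground = (2.500, 0.000) knots.
Velocity relative to ground = (-7.696, 13.223) + (2.500, 0.000) = (-5.196, 13.223) knots.
Speed = |(-5.196, 13.223)| = 14.208 knots.

14.21 knots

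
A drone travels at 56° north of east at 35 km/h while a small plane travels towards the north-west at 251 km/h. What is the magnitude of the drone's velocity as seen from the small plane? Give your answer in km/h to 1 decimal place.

246.7 km/h

Taking east as x and north as y: drone velocity = (19.572, 29.016) km/h; small plane velocity = (-177.484, 177.484) km/h.
Velocity of drone relative to small plane = (19.572, 29.016) − (-177.484, 177.484) = (197.056, -148.467) km/h.
Magnitude = |(197.056, -148.467)| = 246.726 km/h.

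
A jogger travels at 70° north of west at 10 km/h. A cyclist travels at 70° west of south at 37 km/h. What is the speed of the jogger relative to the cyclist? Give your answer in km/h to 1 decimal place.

Taking east as x and north as y: jogger velocity = (-3.420, 9.397) km/h; cyclist velocity = (-34.769, -12.655) km/h.
Velocity of jogger relative to cyclist = (-3.420, 9.397) − (-34.769, -12.655) = (31.348, 22.052) km/h.
Magnitude = |(31.348, 22.052)| = 38.328 km/h.

38.3 km/h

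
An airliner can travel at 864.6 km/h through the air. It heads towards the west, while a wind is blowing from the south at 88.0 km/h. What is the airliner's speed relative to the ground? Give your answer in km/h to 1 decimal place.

869.1 km/h

Taking east as x and north as y: velocity relative to the air = (-864.600, 0.000) km/h; the air relative to ground = (0.000, 88.000) km/h.
Velocity relative to ground = (-864.600, 0.000) + (0.000, 88.000) = (-864.600, 88.000) km/h.
Speed = |(-864.600, 88.000)| = 869.067 km/h.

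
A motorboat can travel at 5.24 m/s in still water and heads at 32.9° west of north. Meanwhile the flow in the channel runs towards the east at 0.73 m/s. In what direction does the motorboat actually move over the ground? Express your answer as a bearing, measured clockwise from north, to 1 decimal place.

Taking east as x and north as y: velocity relative to the water = (-2.846, 4.400) m/s; the water relative to ground = (0.730, 0.000) m/s.
Velocity relative to ground = (-2.846, 4.400) + (0.730, 0.000) = (-2.116, 4.400) m/s.
Bearing = atan2(-2.12, 4.40) = 334.31° clockwise from north.

334.3°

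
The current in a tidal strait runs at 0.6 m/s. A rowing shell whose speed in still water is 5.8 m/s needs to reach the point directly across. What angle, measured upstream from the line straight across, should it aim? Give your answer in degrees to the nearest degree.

6°

To cancel the current, the upstream component of the rowing shell's velocity must equal the flow: 5.8 sin θ = 0.6.
sin θ = 0.6 / 5.8 = 0.1034.
θ = arcsin(0.1034) = 5.938°.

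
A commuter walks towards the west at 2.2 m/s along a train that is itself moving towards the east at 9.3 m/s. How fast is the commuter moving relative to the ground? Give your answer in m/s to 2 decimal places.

7.10 m/s

Taking east as x and north as y: train velocity = (9.300, 0.000) m/s; commuter velocity relative to train = (-2.200, 0.000) m/s.
Velocity relative to ground = (9.300, 0.000) + (-2.200, 0.000) = (7.100, 0.000) m/s.
Speed = |(7.100, 0.000)| = 7.100 m/s.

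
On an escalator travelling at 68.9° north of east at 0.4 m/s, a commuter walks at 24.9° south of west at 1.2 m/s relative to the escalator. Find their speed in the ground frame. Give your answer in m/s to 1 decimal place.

1.0 m/s

Taking east as x and north as y: escalator velocity = (0.144, 0.373) m/s; commuter velocity relative to escalator = (-1.088, -0.505) m/s.
Velocity relative to ground = (0.144, 0.373) + (-1.088, -0.505) = (-0.944, -0.132) m/s.
Speed = |(-0.944, -0.132)| = 0.954 m/s.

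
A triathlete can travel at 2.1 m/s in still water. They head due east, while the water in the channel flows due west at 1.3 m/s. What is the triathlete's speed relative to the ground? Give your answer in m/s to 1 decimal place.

Taking east as x and north as y: velocity relative to the water = (2.100, 0.000) m/s; the water relative to ground = (-1.300, 0.000) m/s.
Velocity relative to ground = (2.100, 0.000) + (-1.300, 0.000) = (0.800, 0.000) m/s.
Speed = |(0.800, 0.000)| = 0.800 m/s.

0.8 m/s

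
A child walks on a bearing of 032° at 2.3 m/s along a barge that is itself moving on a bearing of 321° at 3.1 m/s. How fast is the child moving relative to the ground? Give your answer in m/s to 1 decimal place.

4.4 m/s

Taking east as x and north as y: barge velocity = (-1.951, 2.409) m/s; child velocity relative to barge = (1.219, 1.951) m/s.
Velocity relative to ground = (-1.951, 2.409) + (1.219, 1.951) = (-0.732, 4.360) m/s.
Speed = |(-0.732, 4.360)| = 4.421 m/s.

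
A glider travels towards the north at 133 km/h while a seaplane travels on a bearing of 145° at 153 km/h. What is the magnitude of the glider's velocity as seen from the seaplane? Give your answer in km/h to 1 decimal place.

Taking east as x and north as y: glider velocity = (0.000, 133.000) km/h; seaplane velocity = (87.757, -125.330) km/h.
Velocity of glider relative to seaplane = (0.000, 133.000) − (87.757, -125.330) = (-87.757, 258.330) km/h.
Magnitude = |(-87.757, 258.330)| = 272.829 km/h.

272.8 km/h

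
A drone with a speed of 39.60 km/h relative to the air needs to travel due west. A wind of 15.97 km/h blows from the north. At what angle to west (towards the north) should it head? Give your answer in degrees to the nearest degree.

The wind pushes perpendicular to the desired track; the heading must have a component into the wind equal to 15.97 km/h: 39.60 sin θ = 15.97.
sin θ = 0.4033, so θ = 23.784°.

24°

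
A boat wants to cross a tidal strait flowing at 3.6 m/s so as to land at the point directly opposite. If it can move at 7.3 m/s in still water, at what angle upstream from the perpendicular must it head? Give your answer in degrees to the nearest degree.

30°

To cancel the current, the upstream component of the boat's velocity must equal the flow: 7.3 sin θ = 3.6.
sin θ = 3.6 / 7.3 = 0.4932.
θ = arcsin(0.4932) = 29.548°.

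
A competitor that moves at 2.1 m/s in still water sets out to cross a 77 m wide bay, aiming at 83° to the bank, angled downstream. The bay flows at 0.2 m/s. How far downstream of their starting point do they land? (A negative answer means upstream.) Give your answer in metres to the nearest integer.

Perpendicular speed = 2.084 m/s; crossing time = 77 / 2.084 = 36.942 s.
Net downstream speed = 0.456 m/s.
Drift = 0.456 × 36.942 = 16.843 m (downstream).

17 m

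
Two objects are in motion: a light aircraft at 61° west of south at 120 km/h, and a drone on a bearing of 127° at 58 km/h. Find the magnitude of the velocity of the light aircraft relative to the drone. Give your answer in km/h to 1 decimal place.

Taking east as x and north as y: light aircraft velocity = (-104.954, -58.177) km/h; drone velocity = (46.321, -34.905) km/h.
Velocity of light aircraft relative to drone = (-104.954, -58.177) − (46.321, -34.905) = (-151.275, -23.272) km/h.
Magnitude = |(-151.275, -23.272)| = 153.055 km/h.

153.1 km/h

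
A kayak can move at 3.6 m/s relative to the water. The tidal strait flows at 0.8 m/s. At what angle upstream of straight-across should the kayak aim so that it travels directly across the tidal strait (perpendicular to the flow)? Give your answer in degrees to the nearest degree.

To cancel the current, the upstream component of the kayak's velocity must equal the flow: 3.6 sin θ = 0.8.
sin θ = 0.8 / 3.6 = 0.2222.
θ = arcsin(0.2222) = 12.840°.

13°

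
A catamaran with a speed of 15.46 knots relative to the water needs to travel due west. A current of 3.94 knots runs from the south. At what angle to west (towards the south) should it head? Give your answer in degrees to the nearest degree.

15°

The current pushes perpendicular to the desired track; the heading must have a component into the current equal to 3.94 knots: 15.46 sin θ = 3.94.
sin θ = 0.2549, so θ = 14.765°.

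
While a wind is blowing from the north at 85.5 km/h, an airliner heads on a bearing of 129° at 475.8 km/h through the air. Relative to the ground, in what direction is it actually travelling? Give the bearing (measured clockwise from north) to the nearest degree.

Taking east as x and north as y: velocity relative to the air = (369.766, -299.431) km/h; the air relative to ground = (0.000, -85.500) km/h.
Velocity relative to ground = (369.766, -299.431) + (0.000, -85.500) = (369.766, -384.931) km/h.
Bearing = atan2(369.77, -384.93) = 136.15° clockwise from north.

136°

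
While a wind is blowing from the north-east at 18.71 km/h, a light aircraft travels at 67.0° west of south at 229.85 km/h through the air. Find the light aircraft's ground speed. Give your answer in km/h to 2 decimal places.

247.30 km/h

Taking east as x and north as y: velocity relative to the air = (-211.578, -89.810) km/h; the air relative to ground = (-13.230, -13.230) km/h.
Velocity relative to ground = (-211.578, -89.810) + (-13.230, -13.230) = (-224.808, -103.040) km/h.
Speed = |(-224.808, -103.040)| = 247.297 km/h.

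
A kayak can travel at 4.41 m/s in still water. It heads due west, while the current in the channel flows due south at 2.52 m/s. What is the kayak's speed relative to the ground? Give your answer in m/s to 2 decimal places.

5.08 m/s

Taking east as x and north as y: velocity relative to the water = (-4.410, 0.000) m/s; the water relative to ground = (0.000, -2.520) m/s.
Velocity relative to ground = (-4.410, 0.000) + (0.000, -2.520) = (-4.410, -2.520) m/s.
Speed = |(-4.410, -2.520)| = 5.079 m/s.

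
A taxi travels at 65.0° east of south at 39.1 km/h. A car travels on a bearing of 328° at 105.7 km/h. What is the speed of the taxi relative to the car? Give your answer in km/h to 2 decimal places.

Taking east as x and north as y: taxi velocity = (35.437, -16.524) km/h; car velocity = (-56.012, 89.639) km/h.
Velocity of taxi relative to car = (35.437, -16.524) − (-56.012, 89.639) = (91.449, -106.163) km/h.
Magnitude = |(91.449, -106.163)| = 140.120 km/h.

140.12 km/h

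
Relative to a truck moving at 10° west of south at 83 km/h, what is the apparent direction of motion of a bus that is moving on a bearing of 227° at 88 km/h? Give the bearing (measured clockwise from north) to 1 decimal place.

Taking east as x and north as y: bus velocity = (-64.359, -60.016) km/h; truck velocity = (-14.413, -81.739) km/h.
Velocity of bus relative to truck = (-64.359, -60.016) − (-14.413, -81.739) = (-49.946, 21.723) km/h.
Bearing = atan2(-49.95, 21.72) = 293.51° clockwise from north.

293.5°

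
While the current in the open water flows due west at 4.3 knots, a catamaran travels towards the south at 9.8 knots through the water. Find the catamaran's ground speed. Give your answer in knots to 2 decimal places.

10.70 knots

Taking east as x and north as y: velocity relative to the water = (0.000, -9.800) knots; the water relative to ground = (-4.300, 0.000) knots.
Velocity relative to ground = (0.000, -9.800) + (-4.300, 0.000) = (-4.300, -9.800) knots.
Speed = |(-4.300, -9.800)| = 10.702 knots.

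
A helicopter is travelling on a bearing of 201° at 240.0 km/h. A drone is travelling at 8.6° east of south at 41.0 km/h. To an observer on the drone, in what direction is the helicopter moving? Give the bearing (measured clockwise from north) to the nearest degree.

207°

Taking east as x and north as y: helicopter velocity = (-86.008, -224.059) km/h; drone velocity = (6.131, -40.539) km/h.
Velocity of helicopter relative to drone = (-86.008, -224.059) − (6.131, -40.539) = (-92.139, -183.520) km/h.
Bearing = atan2(-92.14, -183.52) = 206.66° clockwise from north.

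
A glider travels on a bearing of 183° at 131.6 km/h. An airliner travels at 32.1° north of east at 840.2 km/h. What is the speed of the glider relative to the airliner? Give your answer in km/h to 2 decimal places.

Taking east as x and north as y: glider velocity = (-6.887, -131.420) km/h; airliner velocity = (711.752, 446.481) km/h.
Velocity of glider relative to airliner = (-6.887, -131.420) − (711.752, 446.481) = (-718.639, -577.901) km/h.
Magnitude = |(-718.639, -577.901)| = 922.178 km/h.

922.18 km/h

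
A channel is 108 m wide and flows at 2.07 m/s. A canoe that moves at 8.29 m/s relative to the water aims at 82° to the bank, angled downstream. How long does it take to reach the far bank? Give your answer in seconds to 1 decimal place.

The component of the canoe's velocity perpendicular to the bank is 8.29 × sin 82° = 8.209 m/s.
The current is parallel to the bank, so it does not affect the crossing time.
Time = 108 / 8.209 = 13.156 s.

13.2 s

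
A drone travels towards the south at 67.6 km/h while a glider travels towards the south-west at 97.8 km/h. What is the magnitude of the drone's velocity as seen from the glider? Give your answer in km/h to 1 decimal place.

69.2 km/h

Taking east as x and north as y: drone velocity = (0.000, -67.600) km/h; glider velocity = (-69.155, -69.155) km/h.
Velocity of drone relative to glider = (0.000, -67.600) − (-69.155, -69.155) = (69.155, 1.555) km/h.
Magnitude = |(69.155, 1.555)| = 69.173 km/h.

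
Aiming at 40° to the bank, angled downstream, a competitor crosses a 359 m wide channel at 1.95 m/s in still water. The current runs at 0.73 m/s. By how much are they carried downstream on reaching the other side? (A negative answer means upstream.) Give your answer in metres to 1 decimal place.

636.9 m

Perpendicular speed = 1.253 m/s; crossing time = 359 / 1.253 = 286.413 s.
Net downstream speed = 2.224 m/s.
Drift = 2.224 × 286.413 = 636.921 m (downstream).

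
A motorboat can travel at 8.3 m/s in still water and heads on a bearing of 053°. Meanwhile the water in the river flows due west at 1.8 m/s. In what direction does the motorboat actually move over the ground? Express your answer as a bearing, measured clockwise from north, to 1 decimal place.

Taking east as x and north as y: velocity relative to the water = (6.629, 4.995) m/s; the water relative to ground = (-1.800, 0.000) m/s.
Velocity relative to ground = (6.629, 4.995) + (-1.800, 0.000) = (4.829, 4.995) m/s.
Bearing = atan2(4.83, 5.00) = 44.03° clockwise from north.

044.0°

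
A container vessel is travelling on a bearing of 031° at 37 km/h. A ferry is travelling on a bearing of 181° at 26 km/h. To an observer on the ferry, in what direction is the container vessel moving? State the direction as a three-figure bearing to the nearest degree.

019°

Taking east as x and north as y: container vessel velocity = (19.056, 31.715) km/h; ferry velocity = (-0.454, -25.996) km/h.
Velocity of container vessel relative to ferry = (19.056, 31.715) − (-0.454, -25.996) = (19.510, 57.711) km/h.
Bearing = atan2(19.51, 57.71) = 18.68° clockwise from north.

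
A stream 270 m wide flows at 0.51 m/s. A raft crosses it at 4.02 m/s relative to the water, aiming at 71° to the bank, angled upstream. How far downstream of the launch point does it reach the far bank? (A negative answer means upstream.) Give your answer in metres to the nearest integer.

Perpendicular speed = 3.801 m/s; crossing time = 270 / 3.801 = 71.034 s.
Net downstream speed = -0.799 m/s.
Drift = -0.799 × 71.034 = -56.741 m (upstream).

-57 m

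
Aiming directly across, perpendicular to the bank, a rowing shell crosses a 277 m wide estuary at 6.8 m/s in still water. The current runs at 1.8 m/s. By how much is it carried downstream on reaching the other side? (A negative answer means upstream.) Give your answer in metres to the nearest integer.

73 m

Perpendicular speed = 6.800 m/s; crossing time = 277 / 6.800 = 40.735 s.
Net downstream speed = 1.800 m/s.
Drift = 1.800 × 40.735 = 73.324 m (downstream).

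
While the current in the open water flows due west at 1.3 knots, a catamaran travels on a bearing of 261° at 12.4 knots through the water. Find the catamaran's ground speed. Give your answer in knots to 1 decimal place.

Taking east as x and north as y: velocity relative to the water = (-12.247, -1.940) knots; the water relative to ground = (-1.300, 0.000) knots.
Velocity relative to ground = (-12.247, -1.940) + (-1.300, 0.000) = (-13.547, -1.940) knots.
Speed = |(-13.547, -1.940)| = 13.686 knots.

13.7 knots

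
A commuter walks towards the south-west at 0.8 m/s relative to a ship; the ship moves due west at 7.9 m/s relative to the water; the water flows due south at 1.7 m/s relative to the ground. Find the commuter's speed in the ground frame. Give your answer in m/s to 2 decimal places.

8.76 m/s

In east/north components (m/s): commuter relative to ship = (-0.566, -0.566); ship relative to water = (-7.900, 0.000); water relative to ground = (0.000, -1.700).
Sum = (-8.466, -2.266) m/s.
Speed = |(-8.466, -2.266)| = 8.764 m/s.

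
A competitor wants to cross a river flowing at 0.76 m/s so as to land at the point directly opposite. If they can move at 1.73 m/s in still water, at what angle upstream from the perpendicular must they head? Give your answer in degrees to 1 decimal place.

To cancel the current, the upstream component of the competitor's velocity must equal the flow: 1.73 sin θ = 0.76.
sin θ = 0.76 / 1.73 = 0.4393.
θ = arcsin(0.4393) = 26.060°.

26.1°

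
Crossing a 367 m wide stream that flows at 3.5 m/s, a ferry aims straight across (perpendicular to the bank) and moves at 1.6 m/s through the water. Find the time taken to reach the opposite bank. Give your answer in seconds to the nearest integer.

The component of the ferry's velocity perpendicular to the bank is 1.6 m/s.
The current is parallel to the bank, so it does not affect the crossing time.
Time = 367 / 1.600 = 229.375 s.

229 s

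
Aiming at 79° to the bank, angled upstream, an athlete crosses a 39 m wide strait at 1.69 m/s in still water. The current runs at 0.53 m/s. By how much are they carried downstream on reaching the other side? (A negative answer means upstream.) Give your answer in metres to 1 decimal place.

4.9 m

Perpendicular speed = 1.659 m/s; crossing time = 39 / 1.659 = 23.509 s.
Net downstream speed = 0.208 m/s.
Drift = 0.208 × 23.509 = 4.879 m (downstream).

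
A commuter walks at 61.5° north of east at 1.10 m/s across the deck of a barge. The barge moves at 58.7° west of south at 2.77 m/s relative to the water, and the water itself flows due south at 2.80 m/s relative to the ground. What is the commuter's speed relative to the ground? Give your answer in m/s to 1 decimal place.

3.8 m/s

In east/north components (m/s): commuter relative to barge = (0.525, 0.967); barge relative to water = (-2.367, -1.439); water relative to ground = (0.000, -2.800).
Sum = (-1.842, -3.272) m/s.
Speed = |(-1.842, -3.272)| = 3.755 m/s.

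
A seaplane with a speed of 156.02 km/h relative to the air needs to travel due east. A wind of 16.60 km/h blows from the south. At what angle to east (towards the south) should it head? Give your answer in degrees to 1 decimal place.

The wind pushes perpendicular to the desired track; the heading must have a component into the wind equal to 16.60 km/h: 156.02 sin θ = 16.60.
sin θ = 0.1064, so θ = 6.108°.

6.1°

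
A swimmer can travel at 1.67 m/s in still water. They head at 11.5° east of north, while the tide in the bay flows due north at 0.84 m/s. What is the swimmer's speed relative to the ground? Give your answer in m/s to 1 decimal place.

Taking east as x and north as y: velocity relative to the water = (0.333, 1.636) m/s; the water relative to ground = (0.000, 0.840) m/s.
Velocity relative to ground = (0.333, 1.636) + (0.000, 0.840) = (0.333, 2.476) m/s.
Speed = |(0.333, 2.476)| = 2.499 m/s.

2.5 m/s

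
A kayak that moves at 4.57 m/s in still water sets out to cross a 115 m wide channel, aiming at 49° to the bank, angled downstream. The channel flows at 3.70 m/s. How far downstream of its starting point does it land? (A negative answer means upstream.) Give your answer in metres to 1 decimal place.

Perpendicular speed = 3.449 m/s; crossing time = 115 / 3.449 = 33.343 s.
Net downstream speed = 6.698 m/s.
Drift = 6.698 × 33.343 = 223.336 m (downstream).

223.3 m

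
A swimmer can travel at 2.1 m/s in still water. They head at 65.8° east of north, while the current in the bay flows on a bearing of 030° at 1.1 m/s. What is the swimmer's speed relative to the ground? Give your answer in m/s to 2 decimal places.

3.06 m/s

Taking east as x and north as y: velocity relative to the water = (1.915, 0.861) m/s; the water relative to ground = (0.550, 0.953) m/s.
Velocity relative to ground = (1.915, 0.861) + (0.550, 0.953) = (2.465, 1.813) m/s.
Speed = |(2.465, 1.813)| = 3.061 m/s.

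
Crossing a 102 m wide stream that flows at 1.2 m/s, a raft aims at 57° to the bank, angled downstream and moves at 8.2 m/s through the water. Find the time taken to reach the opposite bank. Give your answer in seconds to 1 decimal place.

14.8 s

The component of the raft's velocity perpendicular to the bank is 8.2 × sin 57° = 6.877 m/s.
The current is parallel to the bank, so it does not affect the crossing time.
Time = 102 / 6.877 = 14.832 s.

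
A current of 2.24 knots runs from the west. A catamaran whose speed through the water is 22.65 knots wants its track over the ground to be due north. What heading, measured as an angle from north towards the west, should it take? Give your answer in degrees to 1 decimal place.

The current pushes perpendicular to the desired track; the heading must have a component into the current equal to 2.24 knots: 22.65 sin θ = 2.24.
sin θ = 0.0989, so θ = 5.676°.

5.7°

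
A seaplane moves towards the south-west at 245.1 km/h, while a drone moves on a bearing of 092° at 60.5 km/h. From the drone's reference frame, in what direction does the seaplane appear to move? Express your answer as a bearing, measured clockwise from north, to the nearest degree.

234°

Taking east as x and north as y: seaplane velocity = (-173.312, -173.312) km/h; drone velocity = (60.463, -2.111) km/h.
Velocity of seaplane relative to drone = (-173.312, -173.312) − (60.463, -2.111) = (-233.775, -171.200) km/h.
Bearing = atan2(-233.78, -171.20) = 233.78° clockwise from north.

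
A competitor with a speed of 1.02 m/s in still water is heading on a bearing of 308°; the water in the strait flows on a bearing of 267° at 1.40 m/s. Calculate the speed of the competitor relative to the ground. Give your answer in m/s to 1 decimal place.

Taking east as x and north as y: velocity relative to the water = (-0.804, 0.628) m/s; the water relative to ground = (-1.398, -0.073) m/s.
Velocity relative to ground = (-0.804, 0.628) + (-1.398, -0.073) = (-2.202, 0.555) m/s.
Speed = |(-2.202, 0.555)| = 2.271 m/s.

2.3 m/s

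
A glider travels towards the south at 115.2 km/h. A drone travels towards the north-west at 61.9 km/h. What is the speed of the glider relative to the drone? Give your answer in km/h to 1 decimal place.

Taking east as x and north as y: glider velocity = (0.000, -115.200) km/h; drone velocity = (-43.770, 43.770) km/h.
Velocity of glider relative to drone = (0.000, -115.200) − (-43.770, 43.770) = (43.770, -158.970) km/h.
Magnitude = |(43.770, -158.970)| = 164.886 km/h.

164.9 km/h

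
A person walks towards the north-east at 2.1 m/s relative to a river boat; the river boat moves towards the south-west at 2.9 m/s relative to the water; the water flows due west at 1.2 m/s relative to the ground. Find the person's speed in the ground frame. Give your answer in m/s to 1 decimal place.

1.9 m/s

In east/north components (m/s): person relative to river boat = (1.485, 1.485); river boat relative to water = (-2.051, -2.051); water relative to ground = (-1.200, 0.000).
Sum = (-1.766, -0.566) m/s.
Speed = |(-1.766, -0.566)| = 1.854 m/s.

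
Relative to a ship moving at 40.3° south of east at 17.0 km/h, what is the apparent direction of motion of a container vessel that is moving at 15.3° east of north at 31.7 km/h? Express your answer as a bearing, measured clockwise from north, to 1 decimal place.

Taking east as x and north as y: container vessel velocity = (8.365, 30.576) km/h; ship velocity = (12.965, -10.995) km/h.
Velocity of container vessel relative to ship = (8.365, 30.576) − (12.965, -10.995) = (-4.601, 41.572) km/h.
Bearing = atan2(-4.60, 41.57) = 353.69° clockwise from north.

353.7°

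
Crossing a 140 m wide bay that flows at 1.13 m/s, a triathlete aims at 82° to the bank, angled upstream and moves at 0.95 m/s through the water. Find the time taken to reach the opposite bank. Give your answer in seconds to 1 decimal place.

The component of the triathlete's velocity perpendicular to the bank is 0.95 × sin 82° = 0.941 m/s.
Only the cross-stream component determines the crossing time; the current contributes nothing perpendicular to the bank.
Time = 140 / 0.941 = 148.817 s.

148.8 s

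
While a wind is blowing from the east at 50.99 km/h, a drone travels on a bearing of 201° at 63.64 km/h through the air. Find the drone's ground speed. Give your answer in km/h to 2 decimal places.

94.74 km/h

Taking east as x and north as y: velocity relative to the air = (-22.807, -59.413) km/h; the air relative to ground = (-50.990, 0.000) km/h.
Velocity relative to ground = (-22.807, -59.413) + (-50.990, 0.000) = (-73.797, -59.413) km/h.
Speed = |(-73.797, -59.413)| = 94.741 km/h.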